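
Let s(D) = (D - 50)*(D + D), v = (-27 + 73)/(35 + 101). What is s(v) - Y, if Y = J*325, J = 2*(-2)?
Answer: 2927929/2312 ≈ 1266.4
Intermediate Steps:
J = -4
Y = -1300 (Y = -4*325 = -1300)
v = 23/68 (v = 46/136 = 46*(1/136) = 23/68 ≈ 0.33824)
s(D) = 2*D*(-50 + D) (s(D) = (-50 + D)*(2*D) = 2*D*(-50 + D))
s(v) - Y = 2*(23/68)*(-50 + 23/68) - 1*(-1300) = 2*(23/68)*(-3377/68) + 1300 = -77671/2312 + 1300 = 2927929/2312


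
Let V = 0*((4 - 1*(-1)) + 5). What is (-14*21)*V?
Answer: 0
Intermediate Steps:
V = 0 (V = 0*((4 + 1) + 5) = 0*(5 + 5) = 0*10 = 0)
(-14*21)*V = -14*21*0 = -294*0 = 0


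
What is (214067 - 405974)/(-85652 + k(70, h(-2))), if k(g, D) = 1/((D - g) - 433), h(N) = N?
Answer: 10768115/4806029 ≈ 2.2405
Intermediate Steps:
k(g, D) = 1/(-433 + D - g)
(214067 - 405974)/(-85652 + k(70, h(-2))) = (214067 - 405974)/(-85652 - 1/(433 + 70 - 1*(-2))) = -191907/(-85652 - 1/(433 + 70 + 2)) = -191907/(-85652 - 1/505) = -191907/(-43254261/505) = -191907*(-505/43254261) = 10768115/4806029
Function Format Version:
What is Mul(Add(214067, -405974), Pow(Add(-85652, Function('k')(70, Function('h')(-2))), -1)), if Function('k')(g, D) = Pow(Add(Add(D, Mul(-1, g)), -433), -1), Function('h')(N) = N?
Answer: Rational(10768115, 4806029) ≈ 2.2405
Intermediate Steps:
Function('k')(g, D) = Pow(Add(-433, D, Mul(-1, g)), -1)
Mul(Add(214067, -405974), Pow(Add(-85652, Function('k')(70, Function('h')(-2))), -1)) = Mul(Add(214067, -405974), Pow(Add(-85652, Mul(-1, Pow(Add(433, 70, Mul(-1, -2)), -1))), -1)) = Mul(-191907, Pow(Add(-85652, Mul(-1, Pow(Add(433, 70, 2), -1))), -1)) = Mul(-191907, Pow(Add(-85652, Mul(-1, Pow(505, -1))), -1)) = Mul(-191907, Pow(Add(-85652, Mul(-1, Rational(1, 505))), -1)) = Mul(-191907, Pow(Add(-85652, Rational(-1, 505)), -1)) = Mul(-191907, Pow(Rational(-43254261, 505), -1)) = Mul(-191907, Rational(-505, 43254261)) = Rational(10768115, 4806029)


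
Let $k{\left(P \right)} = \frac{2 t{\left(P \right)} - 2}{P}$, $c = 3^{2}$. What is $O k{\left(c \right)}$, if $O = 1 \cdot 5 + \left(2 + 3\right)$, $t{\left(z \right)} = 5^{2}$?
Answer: $\frac{160}{3} \approx 53.333$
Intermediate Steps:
$t{\left(z \right)} = 25$
$c = 9$
$k{\left(P \right)} = \frac{48}{P}$ ($k{\left(P \right)} = \frac{2 \cdot 25 - 2}{P} = \frac{50 - 2}{P} = \frac{48}{P}$)
$O = 10$ ($O = 5 + 5 = 10$)
$O k{\left(c \right)} = 10 \cdot \frac{48}{9} = 10 \cdot 48 \cdot \frac{1}{9} = 10 \cdot \frac{16}{3} = \frac{160}{3}$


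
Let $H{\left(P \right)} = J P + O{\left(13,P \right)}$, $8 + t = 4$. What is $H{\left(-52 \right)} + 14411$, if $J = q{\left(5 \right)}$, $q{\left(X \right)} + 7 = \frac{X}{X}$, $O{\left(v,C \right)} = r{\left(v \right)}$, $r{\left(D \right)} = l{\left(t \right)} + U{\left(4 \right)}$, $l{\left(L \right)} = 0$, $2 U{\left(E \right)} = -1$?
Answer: $\frac{29445}{2} \approx 14723.0$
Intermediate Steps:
$U{\left(E \right)} = - \frac{1}{2}$ ($U{\left(E \right)} = \frac{1}{2} \left(-1\right) = - \frac{1}{2}$)
$t = -4$ ($t = -8 + 4 = -4$)
$r{\left(D \right)} = - \frac{1}{2}$ ($r{\left(D \right)} = 0 - \frac{1}{2} = - \frac{1}{2}$)
$O{\left(v,C \right)} = - \frac{1}{2}$
$q{\left(X \right)} = -6$ ($q{\left(X \right)} = -7 + \frac{X}{X} = -7 + 1 = -6$)
$J = -6$
$H{\left(P \right)} = - \frac{1}{2} - 6 P$ ($H{\left(P \right)} = - 6 P - \frac{1}{2} = - \frac{1}{2} - 6 P$)
$H{\left(-52 \right)} + 14411 = \left(- \frac{1}{2} - -312\right) + 14411 = \left(- \frac{1}{2} + 312\right) + 14411 = \frac{623}{2} + 14411 = \frac{29445}{2}$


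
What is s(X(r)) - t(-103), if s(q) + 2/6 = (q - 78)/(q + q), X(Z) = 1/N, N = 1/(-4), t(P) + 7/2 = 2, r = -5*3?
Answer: 137/12 ≈ 11.417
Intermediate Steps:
r = -15
t(P) = -3/2 (t(P) = -7/2 + 2 = -3/2)
N = -1/4 ≈ -0.25000
X(Z) = -4 (X(Z) = 1/(-1/4) = -4)
s(q) = -1/3 + (-78 + q)/(2*q) (s(q) = -1/3 + (q - 78)/(q + q) = -1/3 + (-78 + q)/((2*q)) = -1/3 + (-78 + q)*(1/(2*q)) = -1/3 + (-78 + q)/(2*q))
s(X(r)) - t(-103) = (1/6)*(-234 - 4)/(-4) - 1*(-3/2) = (1/6)*(-1/4)*(-238) + 3/2 = 119/12 + 3/2 = 137/12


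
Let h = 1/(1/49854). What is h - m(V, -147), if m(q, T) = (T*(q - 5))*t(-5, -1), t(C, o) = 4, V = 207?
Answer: 168630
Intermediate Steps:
m(q, T) = 4*T*(-5 + q) (m(q, T) = (T*(q - 5))*4 = (T*(-5 + q))*4 = 4*T*(-5 + q))
h = 49854 (h = 1/(1/49854) = 49854)
h - m(V, -147) = 49854 - 4*(-147)*(-5 + 207) = 49854 - 4*(-147)*202 = 49854 - 1*(-118776) = 49854 + 118776 = 168630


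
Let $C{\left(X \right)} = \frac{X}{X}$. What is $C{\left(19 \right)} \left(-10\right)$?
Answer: $-10$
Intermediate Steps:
$C{\left(X \right)} = 1$
$C{\left(19 \right)} \left(-10\right) = 1 \left(-10\right) = -10$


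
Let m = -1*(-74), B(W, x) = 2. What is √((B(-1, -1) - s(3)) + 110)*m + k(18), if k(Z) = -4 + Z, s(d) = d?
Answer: 14 + 74*√109 ≈ 786.58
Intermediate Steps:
m = 74
√((B(-1, -1) - s(3)) + 110)*m + k(18) = √((2 - 1*3) + 110)*74 + (-4 + 18) = √((2 - 3) + 110)*74 + 14 = √(-1 + 110)*74 + 14 = √109*74 + 14 = 74*√109 + 14 = 14 + 74*√109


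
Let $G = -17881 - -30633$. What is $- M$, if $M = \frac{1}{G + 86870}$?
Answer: $- \frac{1}{99622} \approx -1.0038 \cdot 10^{-5}$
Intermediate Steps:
$G = 12752$ ($G = -17881 + 30633 = 12752$)
$M = \frac{1}{99622}$ ($M = \frac{1}{12752 + 86870} = \frac{1}{99622} \approx 1.0038 \cdot 10^{-5}$)
$- M = \left(-1\right) \frac{1}{99622} = - \frac{1}{99622}$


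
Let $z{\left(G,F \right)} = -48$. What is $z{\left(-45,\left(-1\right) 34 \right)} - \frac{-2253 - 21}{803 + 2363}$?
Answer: $- \frac{74847}{1583} \approx -47.282$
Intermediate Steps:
$z{\left(-45,\left(-1\right) 34 \right)} - \frac{-2253 - 21}{803 + 2363} = -48 - \frac{-2253 - 21}{803 + 2363} = -48 - - \frac{2274}{3166} = -48 - \left(-2274\right) \frac{1}{3166} = -48 - - \frac{1137}{1583} = -48 + \frac{1137}{1583} = - \frac{74847}{1583}$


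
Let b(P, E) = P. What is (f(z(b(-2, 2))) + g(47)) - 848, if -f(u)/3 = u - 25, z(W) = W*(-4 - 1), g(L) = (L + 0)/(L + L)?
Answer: -1605/2 ≈ -802.50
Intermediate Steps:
g(L) = 1/2 (g(L) = L/((2*L)) = L*(1/(2*L)) = 1/2)
z(W) = -5*W (z(W) = W*(-5) = -5*W)
f(u) = 75 - 3*u (f(u) = -3*(u - 25) = -3*(-25 + u) = 75 - 3*u)
(f(z(b(-2, 2))) + g(47)) - 848 = ((75 - (-15)*(-2)) + 1/2) - 848 = ((75 - 3*10) + 1/2) - 848 = ((75 - 30) + 1/2) - 848 = (45 + 1/2) - 848 = 91/2 - 848 = -1605/2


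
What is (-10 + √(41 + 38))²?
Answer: (10 - √79)² ≈ 1.2361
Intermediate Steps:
(-10 + √(41 + 38))² = (-10 + √79)²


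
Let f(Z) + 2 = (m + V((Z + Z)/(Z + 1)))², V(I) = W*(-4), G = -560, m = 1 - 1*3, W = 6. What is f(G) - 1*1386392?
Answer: -1385718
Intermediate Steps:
m = -2 (m = 1 - 3 = -2)
V(I) = -24 (V(I) = 6*(-4) = -24)
f(Z) = 674 (f(Z) = -2 + (-2 - 24)² = -2 + (-26)² = -2 + 676 = 674)
f(G) - 1*1386392 = 674 - 1*1386392 = 674 - 1386392 = -1385718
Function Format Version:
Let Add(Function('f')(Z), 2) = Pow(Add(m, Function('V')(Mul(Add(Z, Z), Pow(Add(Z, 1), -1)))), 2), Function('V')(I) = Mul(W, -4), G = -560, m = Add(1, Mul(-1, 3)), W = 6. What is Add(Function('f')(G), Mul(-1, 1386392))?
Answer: -1385718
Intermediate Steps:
m = -2 (m = Add(1, -3) = -2)
Function('V')(I) = -24 (Function('V')(I) = Mul(6, -4) = -24)
Function('f')(Z) = 674 (Function('f')(Z) = Add(-2, Pow(Add(-2, -24), 2)) = Add(-2, Pow(-26, 2)) = Add(-2, 676) = 674)
Add(Function('f')(G), Mul(-1, 1386392)) = Add(674, Mul(-1, 1386392)) = Add(674, -1386392) = -1385718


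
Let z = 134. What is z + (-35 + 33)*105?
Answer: -76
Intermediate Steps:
z + (-35 + 33)*105 = 134 + (-35 + 33)*105 = 134 - 2*105 = 134 - 210 = -76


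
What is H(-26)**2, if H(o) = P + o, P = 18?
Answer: 64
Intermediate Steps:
H(o) = 18 + o
H(-26)**2 = (18 - 26)**2 = (-8)**2 = 64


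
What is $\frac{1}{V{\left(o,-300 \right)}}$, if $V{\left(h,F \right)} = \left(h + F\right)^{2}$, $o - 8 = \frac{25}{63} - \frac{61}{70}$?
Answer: $\frac{396900}{33951379081} \approx 1.169 \cdot 10^{-5}$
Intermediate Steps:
$o = \frac{4741}{630}$ ($o = 8 + \left(\frac{25}{63} - \frac{61}{70}\right) = 8 - \frac{299}{630} = \frac{4741}{630} \approx 7.5254$)
$V{\left(h,F \right)} = \left(F + h\right)^{2}$
$\frac{1}{V{\left(o,-300 \right)}} = \frac{1}{\left(-300 + \frac{4741}{630}\right)^{2}} = \frac{1}{\left(- \frac{184259}{630}\right)^{2}} = \frac{1}{\frac{33951379081}{396900}} = \frac{396900}{33951379081}$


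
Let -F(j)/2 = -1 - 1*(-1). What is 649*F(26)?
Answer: 0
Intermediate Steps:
F(j) = 0 (F(j) = -2*(-1 - 1*(-1)) = -2*(-1 + 1) = -2*0 = 0)
649*F(26) = 649*0 = 0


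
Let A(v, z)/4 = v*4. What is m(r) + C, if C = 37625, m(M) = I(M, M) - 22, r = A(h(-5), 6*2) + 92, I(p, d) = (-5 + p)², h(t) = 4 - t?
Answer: 90964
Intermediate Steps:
A(v, z) = 16*v (A(v, z) = 4*(v*4) = 4*(4*v) = 16*v)
r = 236 (r = 16*(4 - 1*(-5)) + 92 = 16*(4 + 5) + 92 = 16*9 + 92 = 144 + 92 = 236)
m(M) = -22 + (-5 + M)² (m(M) = (-5 + M)² - 22 = -22 + (-5 + M)²)
m(r) + C = (-22 + (-5 + 236)²) + 37625 = (-22 + 231²) + 37625 = (-22 + 53361) + 37625 = 53339 + 37625 = 90964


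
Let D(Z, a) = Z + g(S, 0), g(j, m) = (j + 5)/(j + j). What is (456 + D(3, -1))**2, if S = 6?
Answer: 30459361/144 ≈ 2.1152e+5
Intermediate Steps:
g(j, m) = (5 + j)/(2*j) (g(j, m) = (5 + j)/((2*j)) = (5 + j)*(1/(2*j)) = (5 + j)/(2*j))
D(Z, a) = 11/12 + Z (D(Z, a) = Z + (1/2)*(5 + 6)/6 = Z + (1/2)*(1/6)*11 = Z + 11/12 = 11/12 + Z)
(456 + D(3, -1))**2 = (456 + (11/12 + 3))**2 = (456 + 47/12)**2 = (5519/12)**2 = 30459361/144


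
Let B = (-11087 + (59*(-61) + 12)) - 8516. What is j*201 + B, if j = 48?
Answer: -13542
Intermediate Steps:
B = -23190 (B = (-11087 + (-3599 + 12)) - 8516 = (-11087 - 3587) - 8516 = -14674 - 8516 = -23190)
j*201 + B = 48*201 - 23190 = 9648 - 23190 = -13542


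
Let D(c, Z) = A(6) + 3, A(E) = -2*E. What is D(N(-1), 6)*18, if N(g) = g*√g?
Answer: -162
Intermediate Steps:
N(g) = g^(3/2)
D(c, Z) = -9 (D(c, Z) = -2*6 + 3 = -12 + 3 = -9)
D(N(-1), 6)*18 = -9*18 = -162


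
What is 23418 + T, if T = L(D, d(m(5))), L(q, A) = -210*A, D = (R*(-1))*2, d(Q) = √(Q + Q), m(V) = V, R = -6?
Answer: 23418 - 210*√10 ≈ 22754.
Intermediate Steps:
d(Q) = √2*√Q (d(Q) = √(2*Q) = √2*√Q)
D = 12 (D = -6*(-1)*2 = 6*2 = 12)
T = -210*√10 (T = -210*√2*√5 = -210*√10 ≈ -664.08)
23418 + T = 23418 - 210*√10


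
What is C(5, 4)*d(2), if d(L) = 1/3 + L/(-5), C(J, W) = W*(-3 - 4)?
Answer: 28/15 ≈ 1.8667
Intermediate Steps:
C(J, W) = -7*W (C(J, W) = W*(-7) = -7*W)
d(L) = 1/3 - L/5 (d(L) = 1*(1/3) + L*(-1/5) = 1/3 - L/5)
C(5, 4)*d(2) = (-7*4)*(1/3 - 1/5*2) = -28*(1/3 - 2/5) = -28*(-1/15) = 28/15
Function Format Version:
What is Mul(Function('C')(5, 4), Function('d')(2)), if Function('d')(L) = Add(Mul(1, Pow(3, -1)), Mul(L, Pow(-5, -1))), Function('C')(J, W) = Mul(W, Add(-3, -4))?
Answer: Rational(28, 15) ≈ 1.8667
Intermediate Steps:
Function('C')(J, W) = Mul(-7, W) (Function('C')(J, W) = Mul(W, -7) = Mul(-7, W))
Function('d')(L) = Add(Rational(1, 3), Mul(Rational(-1, 5), L)) (Function('d')(L) = Add(Mul(1, Rational(1, 3)), Mul(L, Rational(-1, 5))) = Add(Rational(1, 3), Mul(Rational(-1, 5), L)))
Mul(Function('C')(5, 4), Function('d')(2)) = Mul(Mul(-7, 4), Add(Rational(1, 3), Mul(Rational(-1, 5), 2))) = Mul(-28, Add(Rational(1, 3), Rational(-2, 5))) = Mul(-28, Rational(-1, 15)) = Rational(28, 15)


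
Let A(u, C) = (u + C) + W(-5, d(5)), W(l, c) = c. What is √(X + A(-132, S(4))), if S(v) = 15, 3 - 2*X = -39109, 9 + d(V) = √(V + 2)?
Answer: √(19430 + √7) ≈ 139.40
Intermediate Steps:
d(V) = -9 + √(2 + V) (d(V) = -9 + √(V + 2) = -9 + √(2 + V))
X = 19556 (X = 3/2 - ½*(-39109) = 3/2 + 39109/2 = 19556)
A(u, C) = -9 + C + u + √7 (A(u, C) = (u + C) + (-9 + √(2 + 5)) = (C + u) + (-9 + √7) = -9 + C + u + √7)
√(X + A(-132, S(4))) = √(19556 + (-9 + 15 - 132 + √7)) = √(19556 + (-126 + √7)) = √(19430 + √7)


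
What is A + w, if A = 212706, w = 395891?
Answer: 608597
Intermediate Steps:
A + w = 212706 + 395891 = 608597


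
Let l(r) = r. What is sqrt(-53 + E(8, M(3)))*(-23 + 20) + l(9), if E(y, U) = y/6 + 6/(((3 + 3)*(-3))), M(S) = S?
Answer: 9 - 6*I*sqrt(13) ≈ 9.0 - 21.633*I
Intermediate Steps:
E(y, U) = -1/3 + y/6 (E(y, U) = y*(1/6) + 6/((6*(-3))) = y/6 + 6/(-18) = y/6 + 6*(-1/18) = y/6 - 1/3 = -1/3 + y/6)
sqrt(-53 + E(8, M(3)))*(-23 + 20) + l(9) = sqrt(-53 + (-1/3 + (1/6)*8))*(-23 + 20) + 9 = sqrt(-53 + (-1/3 + 4/3))*(-3) + 9 = sqrt(-53 + 1)*(-3) + 9 = sqrt(-52)*(-3) + 9 = (2*I*sqrt(13))*(-3) + 9 = -6*I*sqrt(13) + 9 = 9 - 6*I*sqrt(13)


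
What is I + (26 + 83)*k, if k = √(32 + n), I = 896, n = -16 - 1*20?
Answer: 896 + 218*I ≈ 896.0 + 218.0*I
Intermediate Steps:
n = -36 (n = -16 - 20 = -36)
k = 2*I (k = √(32 - 36) = √(-4) = 2*I ≈ 2.0*I)
I + (26 + 83)*k = 896 + (26 + 83)*(2*I) = 896 + 109*(2*I) = 896 + 218*I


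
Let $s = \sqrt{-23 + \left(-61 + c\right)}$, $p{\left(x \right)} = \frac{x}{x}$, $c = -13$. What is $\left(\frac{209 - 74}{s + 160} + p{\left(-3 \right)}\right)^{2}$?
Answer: $\frac{\left(295 + i \sqrt{97}\right)^{2}}{\left(160 + i \sqrt{97}\right)^{2}} \approx 3.385 - 0.19047 i$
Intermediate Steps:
$p{\left(x \right)} = 1$
$s = i \sqrt{97}$ ($s = \sqrt{-23 - 74} = \sqrt{-97} = i \sqrt{97} \approx 9.8489 i$)
$\left(\frac{209 - 74}{s + 160} + p{\left(-3 \right)}\right)^{2} = \left(\frac{209 - 74}{i \sqrt{97} + 160} + 1\right)^{2} = \left(\frac{135}{160 + i \sqrt{97}} + 1\right)^{2} = \left(1 + \frac{135}{160 + i \sqrt{97}}\right)^{2}$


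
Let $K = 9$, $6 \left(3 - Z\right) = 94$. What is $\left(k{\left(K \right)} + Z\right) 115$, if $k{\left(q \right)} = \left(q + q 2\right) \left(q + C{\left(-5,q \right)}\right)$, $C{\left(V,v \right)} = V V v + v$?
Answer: $\frac{2259175}{3} \approx 7.5306 \cdot 10^{5}$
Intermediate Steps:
$Z = - \frac{38}{3}$ ($Z = 3 - \frac{47}{3} = - \frac{38}{3} \approx -12.667$)
$C{\left(V,v \right)} = v + v V^{2}$ ($C{\left(V,v \right)} = V^{2} v + v = v V^{2} + v = v + v V^{2}$)
$k{\left(q \right)} = 81 q^{2}$ ($k{\left(q \right)} = \left(q + q 2\right) \left(q + q \left(1 + \left(-5\right)^{2}\right)\right) = \left(q + 2 q\right) \left(q + q \left(1 + 25\right)\right) = 3 q \left(q + q 26\right) = 3 q \left(q + 26 q\right) = 3 q 27 q = 81 q^{2}$)
$\left(k{\left(K \right)} + Z\right) 115 = \left(81 \cdot 9^{2} - \frac{38}{3}\right) 115 = \left(81 \cdot 81 - \frac{38}{3}\right) 115 = \left(6561 - \frac{38}{3}\right) 115 = \frac{19645}{3} \cdot 115 = \frac{2259175}{3}$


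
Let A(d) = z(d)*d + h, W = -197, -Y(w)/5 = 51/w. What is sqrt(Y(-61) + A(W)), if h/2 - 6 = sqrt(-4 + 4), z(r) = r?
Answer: 4*sqrt(9029281)/61 ≈ 197.04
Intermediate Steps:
Y(w) = -255/w
h = 12 (h = 12 + 2*sqrt(-4 + 4) = 12 + 2*sqrt(0) = 12 + 2*0 = 12 + 0 = 12)
A(d) = 12 + d**2 (A(d) = d*d + 12 = d**2 + 12 = 12 + d**2)
sqrt(Y(-61) + A(W)) = sqrt(-255/(-61) + (12 + (-197)**2)) = sqrt(-255*(-1/61) + (12 + 38809)) = sqrt(255/61 + 38821) = sqrt(2368336/61) = 4*sqrt(9029281)/61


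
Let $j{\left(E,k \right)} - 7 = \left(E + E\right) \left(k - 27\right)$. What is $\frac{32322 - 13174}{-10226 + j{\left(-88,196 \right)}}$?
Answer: $- \frac{19148}{39963} \approx -0.47914$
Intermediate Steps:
$j{\left(E,k \right)} = 7 + 2 E \left(-27 + k\right)$ ($j{\left(E,k \right)} = 7 + \left(E + E\right) \left(k - 27\right) = 7 + 2 E \left(-27 + k\right)$)
$\frac{32322 - 13174}{-10226 + j{\left(-88,196 \right)}} = \frac{32322 - 13174}{-10226 + \left(7 - -4752 + 2 \left(-88\right) 196\right)} = \frac{19148}{-10226 + \left(7 + 4752 - 34496\right)} = \frac{19148}{-10226 - 29737} = \frac{19148}{-39963} = 19148 \left(- \frac{1}{39963}\right) = - \frac{19148}{39963}$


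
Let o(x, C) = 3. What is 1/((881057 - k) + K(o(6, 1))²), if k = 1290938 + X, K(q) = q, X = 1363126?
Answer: -1/1772998 ≈ -5.6402e-7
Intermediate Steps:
k = 2654064 (k = 1290938 + 1363126 = 2654064)
1/((881057 - k) + K(o(6, 1))²) = 1/((881057 - 1*2654064) + 3²) = 1/((881057 - 2654064) + 9) = 1/(-1773007 + 9) = 1/(-1772998) = -1/1772998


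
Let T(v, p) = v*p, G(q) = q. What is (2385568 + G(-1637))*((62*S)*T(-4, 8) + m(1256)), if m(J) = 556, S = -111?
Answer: 526324286180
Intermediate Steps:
T(v, p) = p*v
(2385568 + G(-1637))*((62*S)*T(-4, 8) + m(1256)) = (2385568 - 1637)*((62*(-111))*(8*(-4)) + 556) = 2383931*(-6882*(-32) + 556) = 2383931*(220224 + 556) = 2383931*220780 = 526324286180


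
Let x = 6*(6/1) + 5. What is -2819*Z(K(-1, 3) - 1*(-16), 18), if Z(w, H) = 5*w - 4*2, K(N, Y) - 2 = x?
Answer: -809053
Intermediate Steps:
x = 41 (x = 6*(6*1) + 5 = 6*6 + 5 = 36 + 5 = 41)
K(N, Y) = 43 (K(N, Y) = 2 + 41 = 43)
Z(w, H) = -8 + 5*w (Z(w, H) = 5*w - 8 = -8 + 5*w)
-2819*Z(K(-1, 3) - 1*(-16), 18) = -2819*(-8 + 5*(43 - 1*(-16))) = -2819*(-8 + 5*(43 + 16)) = -2819*(-8 + 5*59) = -2819*(-8 + 295) = -2819*287 = -809053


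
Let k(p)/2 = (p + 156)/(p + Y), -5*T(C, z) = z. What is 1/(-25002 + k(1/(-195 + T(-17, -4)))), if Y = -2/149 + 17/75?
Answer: -1129009/26534794593 ≈ -4.2548e-5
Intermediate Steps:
T(C, z) = -z/5
Y = 2383/11175 (Y = -2*1/149 + 17*(1/75) = -2/149 + 17/75 = 2383/11175 ≈ 0.21324)
k(p) = 2*(156 + p)/(2383/11175 + p) (k(p) = 2*((p + 156)/(p + 2383/11175)) = 2*((156 + p)/(2383/11175 + p)) = 2*(156 + p)/(2383/11175 + p))
1/(-25002 + k(1/(-195 + T(-17, -4)))) = 1/(-25002 + 22350*(156 + 1/(-195 - 1/5*(-4)))/(2383 + 11175/(-195 - 1/5*(-4)))) = 1/(-25002 + 22350*(156 + 1/(-195 + 4/5))/(2383 + 11175/(-195 + 4/5))) = 1/(-25002 + 22350*(156 + 1/(-971/5))/(2383 + 11175/(-971/5))) = 1/(-25002 + 22350*(156 - 5/971)/(2383 + 11175*(-5/971))) = 1/(-25002 + 22350*(151471/971)/(2383 - 55875/971)) = 1/(-25002 + 22350*(151471/971)/(2258018/971)) = 1/(-25002 + 22350*(971/2258018)*(151471/971)) = 1/(-25002 + 1692688425/1129009) = 1/(-26534794593/1129009) = -1129009/26534794593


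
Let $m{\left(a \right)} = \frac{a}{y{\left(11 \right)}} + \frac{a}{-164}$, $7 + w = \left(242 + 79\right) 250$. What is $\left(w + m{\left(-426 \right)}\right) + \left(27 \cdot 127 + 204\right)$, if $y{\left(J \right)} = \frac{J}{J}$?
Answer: $\frac{6843113}{82} \approx 83453.0$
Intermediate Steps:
$y{\left(J \right)} = 1$
$w = 80243$ ($w = -7 + \left(242 + 79\right) 250 = -7 + 321 \cdot 250 = -7 + 80250 = 80243$)
$m{\left(a \right)} = \frac{163 a}{164}$ ($m{\left(a \right)} = \frac{a}{1} + \frac{a}{-164} = a 1 + a \left(- \frac{1}{164}\right) = a - \frac{a}{164} = \frac{163 a}{164}$)
$\left(w + m{\left(-426 \right)}\right) + \left(27 \cdot 127 + 204\right) = \left(80243 + \frac{163}{164} \left(-426\right)\right) + \left(27 \cdot 127 + 204\right) = \left(80243 - \frac{34719}{82}\right) + \left(3429 + 204\right) = \frac{6545207}{82} + 3633 = \frac{6843113}{82}$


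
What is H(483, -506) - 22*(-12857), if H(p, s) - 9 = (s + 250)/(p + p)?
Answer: 136622701/483 ≈ 2.8286e+5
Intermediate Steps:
H(p, s) = 9 + (250 + s)/(2*p) (H(p, s) = 9 + (s + 250)/(p + p) = 9 + (250 + s)/((2*p)) = 9 + (250 + s)*(1/(2*p)) = 9 + (250 + s)/(2*p))
H(483, -506) - 22*(-12857) = (½)*(250 - 506 + 18*483)/483 - 22*(-12857) = (½)*(1/483)*(250 - 506 + 8694) + 282854 = (½)*(1/483)*8438 + 282854 = 4219/483 + 282854 = 136622701/483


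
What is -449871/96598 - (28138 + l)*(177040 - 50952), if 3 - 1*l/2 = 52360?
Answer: 932684087781553/96598 ≈ 9.6553e+9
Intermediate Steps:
l = -104714 (l = 6 - 2*52360 = 6 - 104720 = -104714)
-449871/96598 - (28138 + l)*(177040 - 50952) = -449871/96598 - (28138 - 104714)*(177040 - 50952) = -449871*1/96598 - (-76576)*126088 = -449871/96598 - 1*(-9655314688) = -449871/96598 + 9655314688 = 932684087781553/96598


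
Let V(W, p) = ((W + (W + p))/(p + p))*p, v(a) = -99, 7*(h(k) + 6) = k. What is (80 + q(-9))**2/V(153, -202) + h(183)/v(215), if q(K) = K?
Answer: 1162027/12012 ≈ 96.739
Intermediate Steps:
h(k) = -6 + k/7
V(W, p) = W + p/2 (V(W, p) = ((p + 2*W)/((2*p)))*p = ((p + 2*W)*(1/(2*p)))*p = ((p + 2*W)/(2*p))*p = W + p/2)
(80 + q(-9))**2/V(153, -202) + h(183)/v(215) = (80 - 9)**2/(153 + (1/2)*(-202)) + (-6 + (1/7)*183)/(-99) = 71**2/(153 - 101) + (-6 + 183/7)*(-1/99) = 5041/52 + (141/7)*(-1/99) = 5041*(1/52) - 47/231 = 5041/52 - 47/231 = 1162027/12012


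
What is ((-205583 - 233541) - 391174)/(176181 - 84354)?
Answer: -276766/30609 ≈ -9.0420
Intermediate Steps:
((-205583 - 233541) - 391174)/(176181 - 84354) = (-439124 - 391174)/91827 = -830298*1/91827 = -276766/30609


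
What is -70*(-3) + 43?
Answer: 253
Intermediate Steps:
-70*(-3) + 43 = -14*(-15) + 43 = 210 + 43 = 253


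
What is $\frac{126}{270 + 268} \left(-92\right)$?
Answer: $- \frac{5796}{269} \approx -21.546$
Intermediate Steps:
$\frac{126}{270 + 268} \left(-92\right) = \frac{126}{538} \left(-92\right) = 126 \cdot \frac{1}{538} \left(-92\right) = \frac{63}{269} \left(-92\right) = - \frac{5796}{269}$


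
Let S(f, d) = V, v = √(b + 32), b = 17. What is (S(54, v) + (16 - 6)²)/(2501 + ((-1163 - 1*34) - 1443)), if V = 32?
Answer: -132/139 ≈ -0.94964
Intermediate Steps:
v = 7 (v = √(17 + 32) = √49 = 7)
S(f, d) = 32
(S(54, v) + (16 - 6)²)/(2501 + ((-1163 - 1*34) - 1443)) = (32 + (16 - 6)²)/(2501 + ((-1163 - 1*34) - 1443)) = (32 + 10²)/(2501 + ((-1163 - 34) - 1443)) = (32 + 100)/(2501 + (-1197 - 1443)) = 132/(2501 - 2640) = 132/(-139) = 132*(-1/139) = -132/139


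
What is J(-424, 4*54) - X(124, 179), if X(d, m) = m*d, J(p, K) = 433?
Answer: -21763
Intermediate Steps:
X(d, m) = d*m
J(-424, 4*54) - X(124, 179) = 433 - 124*179 = 433 - 1*22196 = 433 - 22196 = -21763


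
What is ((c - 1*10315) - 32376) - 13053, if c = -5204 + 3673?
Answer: -57275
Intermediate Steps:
c = -1531
((c - 1*10315) - 32376) - 13053 = ((-1531 - 1*10315) - 32376) - 13053 = ((-1531 - 10315) - 32376) - 13053 = (-11846 - 32376) - 13053 = -44222 - 13053 = -57275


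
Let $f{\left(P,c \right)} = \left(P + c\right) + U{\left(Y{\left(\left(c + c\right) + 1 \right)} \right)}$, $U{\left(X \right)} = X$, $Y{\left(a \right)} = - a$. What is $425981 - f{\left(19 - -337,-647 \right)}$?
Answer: $424979$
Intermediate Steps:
$f{\left(P,c \right)} = -1 + P - c$ ($f{\left(P,c \right)} = \left(P + c\right) - \left(\left(c + c\right) + 1\right) = \left(P + c\right) - \left(2 c + 1\right) = \left(P + c\right) - \left(1 + 2 c\right) = -1 + P - c$)
$425981 - f{\left(19 - -337,-647 \right)} = 425981 - \left(-1 + \left(19 - -337\right) - -647\right) = 425981 - \left(-1 + \left(19 + 337\right) + 647\right) = 425981 - \left(-1 + 356 + 647\right) = 425981 - 1002 = 424979$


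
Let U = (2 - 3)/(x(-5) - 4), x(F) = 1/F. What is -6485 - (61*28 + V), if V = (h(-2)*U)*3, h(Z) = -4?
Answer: -57331/7 ≈ -8190.1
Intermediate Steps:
x(F) = 1/F
U = 5/21 (U = (2 - 3)/(1/(-5) - 4) = -1/(-⅕ - 4) = -1/(-21/5) = -1*(-5/21) = 5/21 ≈ 0.23810)
V = -20/7 (V = -4*5/21*3 = -20/21*3 = -20/7 ≈ -2.8571)
-6485 - (61*28 + V) = -6485 - (61*28 - 20/7) = -6485 - (1708 - 20/7) = -6485 - 1*11936/7 = -6485 - 11936/7 = -57331/7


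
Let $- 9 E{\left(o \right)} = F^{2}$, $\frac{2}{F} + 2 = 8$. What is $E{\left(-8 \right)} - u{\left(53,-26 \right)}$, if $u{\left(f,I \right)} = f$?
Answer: $- \frac{4294}{81} \approx -53.012$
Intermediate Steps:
$F = \frac{1}{3}$ ($F = \frac{2}{-2 + 8} = \frac{2}{6} = 2 \cdot \frac{1}{6} = \frac{1}{3} \approx 0.33333$)
$E{\left(o \right)} = - \frac{1}{81}$ ($E{\left(o \right)} = - \frac{1}{9 \cdot 9} = \left(- \frac{1}{9}\right) \frac{1}{9} = - \frac{1}{81}$)
$E{\left(-8 \right)} - u{\left(53,-26 \right)} = - \frac{1}{81} - 53 = - \frac{4294}{81}$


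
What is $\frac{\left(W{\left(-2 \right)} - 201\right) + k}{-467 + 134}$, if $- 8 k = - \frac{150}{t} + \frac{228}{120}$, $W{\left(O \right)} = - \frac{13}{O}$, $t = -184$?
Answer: $\frac{239003}{408480} \approx 0.5851$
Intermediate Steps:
$k = - \frac{1249}{3680}$ ($k = - \frac{- \frac{150}{-184} + \frac{228}{120}}{8} = - \frac{\left(-150\right) \left(- \frac{1}{184}\right) + 228 \cdot \frac{1}{120}}{8} = - \frac{\frac{75}{92} + \frac{19}{10}}{8} = \left(- \frac{1}{8}\right) \frac{1249}{460} = - \frac{1249}{3680} \approx -0.3394$)
$\frac{\left(W{\left(-2 \right)} - 201\right) + k}{-467 + 134} = \frac{\left(- \frac{13}{-2} - 201\right) - \frac{1249}{3680}}{-467 + 134} = \frac{\left(\left(-13\right) \left(- \frac{1}{2}\right) - 201\right) - \frac{1249}{3680}}{-333} = - \frac{\left(\frac{13}{2} - 201\right) - \frac{1249}{3680}}{333} = - \frac{- \frac{389}{2} - \frac{1249}{3680}}{333} = \left(- \frac{1}{333}\right) \left(- \frac{717009}{3680}\right) = \frac{239003}{408480}$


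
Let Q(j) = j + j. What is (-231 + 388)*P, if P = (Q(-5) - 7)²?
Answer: 45373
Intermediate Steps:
Q(j) = 2*j
P = 289 (P = (2*(-5) - 7)² = (-10 - 7)² = (-17)² = 289)
(-231 + 388)*P = (-231 + 388)*289 = 157*289 = 45373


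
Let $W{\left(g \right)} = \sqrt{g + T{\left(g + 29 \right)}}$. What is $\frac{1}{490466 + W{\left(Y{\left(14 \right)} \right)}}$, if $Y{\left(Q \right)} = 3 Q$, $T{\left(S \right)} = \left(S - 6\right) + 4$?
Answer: $\frac{490466}{240556897045} - \frac{\sqrt{111}}{240556897045} \approx 2.0388 \cdot 10^{-6}$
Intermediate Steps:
$T{\left(S \right)} = -2 + S$ ($T{\left(S \right)} = \left(-6 + S\right) + 4 = -2 + S$)
$W{\left(g \right)} = \sqrt{27 + 2 g}$ ($W{\left(g \right)} = \sqrt{g + \left(-2 + \left(g + 29\right)\right)} = \sqrt{g + \left(-2 + \left(29 + g\right)\right)} = \sqrt{g + \left(27 + g\right)} = \sqrt{27 + 2 g}$)
$\frac{1}{490466 + W{\left(Y{\left(14 \right)} \right)}} = \frac{1}{490466 + \sqrt{27 + 2 \cdot 3 \cdot 14}} = \frac{1}{490466 + \sqrt{27 + 2 \cdot 42}} = \frac{1}{490466 + \sqrt{27 + 84}} = \frac{1}{490466 + \sqrt{111}}$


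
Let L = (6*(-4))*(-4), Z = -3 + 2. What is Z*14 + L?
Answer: 82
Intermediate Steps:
Z = -1
L = 96 (L = -24*(-4) = 96)
Z*14 + L = -1*14 + 96 = -14 + 96 = 82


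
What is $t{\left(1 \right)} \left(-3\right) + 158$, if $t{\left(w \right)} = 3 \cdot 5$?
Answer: $113$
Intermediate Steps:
$t{\left(w \right)} = 15$
$t{\left(1 \right)} \left(-3\right) + 158 = 15 \left(-3\right) + 158 = -45 + 158 = 113$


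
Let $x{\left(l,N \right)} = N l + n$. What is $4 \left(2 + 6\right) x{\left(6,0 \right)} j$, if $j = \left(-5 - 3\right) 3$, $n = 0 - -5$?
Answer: $-3840$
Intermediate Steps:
$n = 5$ ($n = 0 + 5 = 5$)
$j = -24$ ($j = \left(-8\right) 3 = -24$)
$x{\left(l,N \right)} = 5 + N l$ ($x{\left(l,N \right)} = N l + 5 = 5 + N l$)
$4 \left(2 + 6\right) x{\left(6,0 \right)} j = 4 \left(2 + 6\right) \left(5 + 0 \cdot 6\right) \left(-24\right) = 4 \cdot 8 \left(5 + 0\right) \left(-24\right) = 32 \cdot 5 \left(-24\right) = 160 \left(-24\right) = -3840$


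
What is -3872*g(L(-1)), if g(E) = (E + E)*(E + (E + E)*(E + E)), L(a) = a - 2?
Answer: 766656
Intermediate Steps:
L(a) = -2 + a
g(E) = 2*E*(E + 4*E²) (g(E) = (2*E)*(E + (2*E)*(2*E)) = (2*E)*(E + 4*E²) = 2*E*(E + 4*E²))
-3872*g(L(-1)) = -3872*(-2 - 1)²*(2 + 8*(-2 - 1)) = -3872*(-3)²*(2 + 8*(-3)) = -34848*(2 - 24) = -34848*(-22) = -3872*(-198) = 766656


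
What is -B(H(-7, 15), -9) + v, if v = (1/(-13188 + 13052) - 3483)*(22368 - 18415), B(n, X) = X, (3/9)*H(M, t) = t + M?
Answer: -1872491393/136 ≈ -1.3768e+7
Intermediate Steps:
H(M, t) = 3*M + 3*t (H(M, t) = 3*(t + M) = 3*(M + t) = 3*M + 3*t)
v = -1872492617/136 (v = (1/(-136) - 3483)*3953 = (-1/136 - 3483)*3953 = -473689/136*3953 = -1872492617/136 ≈ -1.3768e+7)
-B(H(-7, 15), -9) + v = -1*(-9) - 1872492617/136 = 9 - 1872492617/136 = -1872491393/136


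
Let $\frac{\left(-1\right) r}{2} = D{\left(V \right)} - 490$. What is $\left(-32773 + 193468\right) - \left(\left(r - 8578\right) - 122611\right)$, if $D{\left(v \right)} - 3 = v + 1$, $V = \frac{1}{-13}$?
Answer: $\frac{3781854}{13} \approx 2.9091 \cdot 10^{5}$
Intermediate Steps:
$V = - \frac{1}{13} \approx -0.076923$
$D{\left(v \right)} = 4 + v$ ($D{\left(v \right)} = 3 + \left(v + 1\right) = 3 + \left(1 + v\right) = 4 + v$)
$r = \frac{12638}{13}$ ($r = - 2 \left(\left(4 - \frac{1}{13}\right) - 490\right) = - 2 \left(\frac{51}{13} - 490\right) = \left(-2\right) \left(- \frac{6319}{13}\right) = \frac{12638}{13} \approx 972.15$)
$\left(-32773 + 193468\right) - \left(\left(r - 8578\right) - 122611\right) = \left(-32773 + 193468\right) - \left(\left(\frac{12638}{13} - 8578\right) - 122611\right) = 160695 - \left(- \frac{98876}{13} - 122611\right) = 160695 - - \frac{1692819}{13} = 160695 + \frac{1692819}{13} = \frac{3781854}{13}$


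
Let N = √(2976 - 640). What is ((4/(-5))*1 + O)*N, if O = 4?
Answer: 64*√146/5 ≈ 154.66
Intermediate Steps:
N = 4*√146 (N = √2336 = 4*√146 ≈ 48.332)
((4/(-5))*1 + O)*N = ((4/(-5))*1 + 4)*(4*√146) = ((4*(-⅕))*1 + 4)*(4*√146) = (-⅘*1 + 4)*(4*√146) = (-⅘ + 4)*(4*√146) = 16*(4*√146)/5 = 64*√146/5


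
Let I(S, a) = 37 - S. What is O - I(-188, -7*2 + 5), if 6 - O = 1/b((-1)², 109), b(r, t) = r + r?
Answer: -439/2 ≈ -219.50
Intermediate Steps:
b(r, t) = 2*r
O = 11/2 (O = 6 - 1/(2*(-1)²) = 6 - 1/(2*1) = 6 - 1/2 = 6 - 1*½ = 6 - ½ = 11/2 ≈ 5.5000)
O - I(-188, -7*2 + 5) = 11/2 - (37 - 1*(-188)) = 11/2 - (37 + 188) = 11/2 - 1*225 = 11/2 - 225 = -439/2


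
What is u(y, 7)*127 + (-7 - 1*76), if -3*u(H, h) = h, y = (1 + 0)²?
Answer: -1138/3 ≈ -379.33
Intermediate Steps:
y = 1 (y = 1² = 1)
u(H, h) = -h/3
u(y, 7)*127 + (-7 - 1*76) = -⅓*7*127 + (-7 - 1*76) = -7/3*127 + (-7 - 76) = -889/3 - 83 = -1138/3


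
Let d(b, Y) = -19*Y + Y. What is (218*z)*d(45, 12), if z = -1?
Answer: 47088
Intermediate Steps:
d(b, Y) = -18*Y
(218*z)*d(45, 12) = (218*(-1))*(-18*12) = -218*(-216) = 47088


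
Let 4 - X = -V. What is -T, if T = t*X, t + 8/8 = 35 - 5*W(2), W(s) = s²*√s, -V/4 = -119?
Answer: -16320 + 9600*√2 ≈ -2743.6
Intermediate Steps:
V = 476 (V = -4*(-119) = 476)
X = 480 (X = 4 - (-1)*476 = 4 - 1*(-476) = 4 + 476 = 480)
W(s) = s^(5/2)
t = 34 - 20*√2 (t = -1 + (35 - 20*√2) = 34 - 20*√2 ≈ 5.7157)
T = 16320 - 9600*√2 (T = (34 - 20*√2)*480 = 16320 - 9600*√2 ≈ 2743.6)
-T = -(16320 - 9600*√2) = -16320 + 9600*√2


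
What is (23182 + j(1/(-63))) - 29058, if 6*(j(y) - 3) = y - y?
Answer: -5873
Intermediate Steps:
j(y) = 3 (j(y) = 3 + (y - y)/6 = 3 + (⅙)*0 = 3 + 0 = 3)
(23182 + j(1/(-63))) - 29058 = (23182 + 3) - 29058 = 23185 - 29058 = -5873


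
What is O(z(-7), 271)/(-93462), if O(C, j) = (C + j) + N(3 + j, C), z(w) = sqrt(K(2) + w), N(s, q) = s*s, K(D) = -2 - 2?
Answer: -75347/93462 - I*sqrt(11)/93462 ≈ -0.80618 - 3.5486e-5*I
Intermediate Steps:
K(D) = -4
N(s, q) = s**2
z(w) = sqrt(-4 + w)
O(C, j) = C + j + (3 + j)**2 (O(C, j) = (C + j) + (3 + j)**2 = C + j + (3 + j)**2)
O(z(-7), 271)/(-93462) = (sqrt(-4 - 7) + 271 + (3 + 271)**2)/(-93462) = (sqrt(-11) + 271 + 274**2)*(-1/93462) = (I*sqrt(11) + 271 + 75076)*(-1/93462) = (75347 + I*sqrt(11))*(-1/93462) = -75347/93462 - I*sqrt(11)/93462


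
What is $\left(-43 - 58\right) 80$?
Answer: $-8080$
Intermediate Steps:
$\left(-43 - 58\right) 80 = \left(-101\right) 80 = -8080$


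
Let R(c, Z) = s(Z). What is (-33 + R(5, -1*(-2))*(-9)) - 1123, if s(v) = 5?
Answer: -1201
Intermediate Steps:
R(c, Z) = 5
(-33 + R(5, -1*(-2))*(-9)) - 1123 = (-33 + 5*(-9)) - 1123 = (-33 - 45) - 1123 = -78 - 1123 = -1201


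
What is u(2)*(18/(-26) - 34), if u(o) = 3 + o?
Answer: -2255/13 ≈ -173.46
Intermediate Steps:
u(2)*(18/(-26) - 34) = (3 + 2)*(18/(-26) - 34) = 5*(18*(-1/26) - 34) = 5*(-9/13 - 34) = 5*(-451/13) = -2255/13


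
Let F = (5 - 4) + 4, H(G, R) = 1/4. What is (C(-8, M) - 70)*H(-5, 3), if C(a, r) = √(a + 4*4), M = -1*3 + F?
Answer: -35/2 + √2/2 ≈ -16.793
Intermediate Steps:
H(G, R) = ¼
F = 5 (F = 1 + 4 = 5)
M = 2 (M = -1*3 + 5 = -3 + 5 = 2)
C(a, r) = √(16 + a) (C(a, r) = √(a + 16) = √(16 + a))
(C(-8, M) - 70)*H(-5, 3) = (√(16 - 8) - 70)*(¼) = (√8 - 70)*(¼) = (2*√2 - 70)*(¼) = (-70 + 2*√2)*(¼) = -35/2 + √2/2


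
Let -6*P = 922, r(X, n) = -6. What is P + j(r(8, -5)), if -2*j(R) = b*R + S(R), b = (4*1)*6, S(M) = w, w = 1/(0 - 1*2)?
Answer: -977/12 ≈ -81.417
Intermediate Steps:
w = -½ (w = 1/(0 - 2) = 1/(-2) = -½ ≈ -0.50000)
S(M) = -½
b = 24 (b = 4*6 = 24)
j(R) = ¼ - 12*R (j(R) = -(24*R - ½)/2 = -(-½ + 24*R)/2 = ¼ - 12*R)
P = -461/3 (P = -⅙*922 = -461/3 ≈ -153.67)
P + j(r(8, -5)) = -461/3 + (¼ - 12*(-6)) = -461/3 + (¼ + 72) = -461/3 + 289/4 = -977/12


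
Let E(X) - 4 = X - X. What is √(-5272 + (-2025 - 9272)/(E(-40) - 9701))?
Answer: I*√495626150039/9697 ≈ 72.6*I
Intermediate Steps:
E(X) = 4 (E(X) = 4 + (X - X) = 4 + 0 = 4)
√(-5272 + (-2025 - 9272)/(E(-40) - 9701)) = √(-5272 + (-2025 - 9272)/(4 - 9701)) = √(-5272 - 11297/(-9697)) = √(-5272 - 11297*(-1/9697)) = √(-5272 + 11297/9697) = √(-51111287/9697) = I*√495626150039/9697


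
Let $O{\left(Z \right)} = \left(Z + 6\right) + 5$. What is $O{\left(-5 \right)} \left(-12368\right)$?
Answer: $-74208$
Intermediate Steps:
$O{\left(Z \right)} = 11 + Z$ ($O{\left(Z \right)} = \left(6 + Z\right) + 5 = 11 + Z$)
$O{\left(-5 \right)} \left(-12368\right) = \left(11 - 5\right) \left(-12368\right) = 6 \left(-12368\right) = -74208$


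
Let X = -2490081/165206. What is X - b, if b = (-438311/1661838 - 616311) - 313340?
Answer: 63806883476751754/68636402157 ≈ 9.2964e+5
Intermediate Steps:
X = -2490081/165206 (X = -2490081*1/165206 = -2490081/165206 ≈ -15.073)
b = -1544929796849/1661838 (b = (-438311*1/1661838 - 616311) - 313340 = (-438311/1661838 - 616311) - 313340 = -1024209477929/1661838 - 313340 = -1544929796849/1661838 ≈ -9.2965e+5)
X - b = -2490081/165206 - 1*(-1544929796849/1661838) = -2490081/165206 + 1544929796849/1661838 = 63806883476751754/68636402157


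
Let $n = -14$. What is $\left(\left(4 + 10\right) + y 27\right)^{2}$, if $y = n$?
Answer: $132496$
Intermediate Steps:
$y = -14$
$\left(\left(4 + 10\right) + y 27\right)^{2} = \left(\left(4 + 10\right) - 378\right)^{2} = \left(14 - 378\right)^{2} = \left(-364\right)^{2} = 132496$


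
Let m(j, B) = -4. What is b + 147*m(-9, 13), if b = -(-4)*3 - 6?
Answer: -582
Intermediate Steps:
b = 6 (b = -2*(-6) - 6 = 12 - 6 = 6)
b + 147*m(-9, 13) = 6 + 147*(-4) = 6 - 588 = -582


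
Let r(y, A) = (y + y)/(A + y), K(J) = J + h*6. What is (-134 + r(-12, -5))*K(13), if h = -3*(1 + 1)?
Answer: 51842/17 ≈ 3049.5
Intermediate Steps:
h = -6 (h = -3*2 = -6)
K(J) = -36 + J (K(J) = J - 6*6 = J - 36 = -36 + J)
r(y, A) = 2*y/(A + y) (r(y, A) = (2*y)/(A + y) = 2*y/(A + y))
(-134 + r(-12, -5))*K(13) = (-134 + 2*(-12)/(-5 - 12))*(-36 + 13) = (-134 + 2*(-12)/(-17))*(-23) = (-134 + 2*(-12)*(-1/17))*(-23) = (-134 + 24/17)*(-23) = -2254/17*(-23) = 51842/17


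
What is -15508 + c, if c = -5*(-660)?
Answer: -12208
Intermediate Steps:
c = 3300
-15508 + c = -15508 + 3300 = -12208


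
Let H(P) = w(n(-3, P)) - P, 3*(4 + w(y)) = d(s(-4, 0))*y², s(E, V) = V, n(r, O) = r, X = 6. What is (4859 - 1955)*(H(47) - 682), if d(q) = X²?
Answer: -1815000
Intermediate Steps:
d(q) = 36 (d(q) = 6² = 36)
w(y) = -4 + 12*y² (w(y) = -4 + (36*y²)/3 = -4 + 12*y²)
H(P) = 104 - P (H(P) = (-4 + 12*(-3)²) - P = (-4 + 12*9) - P = (-4 + 108) - P = 104 - P)
(4859 - 1955)*(H(47) - 682) = (4859 - 1955)*((104 - 1*47) - 682) = 2904*((104 - 47) - 682) = 2904*(57 - 682) = 2904*(-625) = -1815000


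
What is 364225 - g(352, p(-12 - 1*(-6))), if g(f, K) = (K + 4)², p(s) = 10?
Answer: 364029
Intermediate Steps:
g(f, K) = (4 + K)²
364225 - g(352, p(-12 - 1*(-6))) = 364225 - (4 + 10)² = 364225 - 1*14² = 364225 - 1*196 = 364225 - 196 = 364029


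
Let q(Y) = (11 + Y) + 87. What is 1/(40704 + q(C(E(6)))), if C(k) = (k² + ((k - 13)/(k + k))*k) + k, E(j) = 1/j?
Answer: 9/367162 ≈ 2.4512e-5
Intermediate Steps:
C(k) = -13/2 + k² + 3*k/2 (C(k) = (k² + ((-13 + k)/((2*k)))*k) + k = (k² + ((-13 + k)*(1/(2*k)))*k) + k = (k² + ((-13 + k)/(2*k))*k) + k = (k² + (-13/2 + k/2)) + k = (-13/2 + k² + k/2) + k = -13/2 + k² + 3*k/2)
q(Y) = 98 + Y
1/(40704 + q(C(E(6)))) = 1/(40704 + (98 + (-13/2 + (1/6)² + (3/2)/6))) = 1/(40704 + (98 + (-13/2 + (⅙)² + (3/2)*(⅙)))) = 1/(40704 + (98 + (-13/2 + 1/36 + ¼))) = 1/(40704 + (98 - 56/9)) = 1/(40704 + 826/9) = 1/(367162/9) = 9/367162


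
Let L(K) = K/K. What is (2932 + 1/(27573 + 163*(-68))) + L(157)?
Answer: 48362238/16489 ≈ 2933.0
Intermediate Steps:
L(K) = 1
(2932 + 1/(27573 + 163*(-68))) + L(157) = (2932 + 1/(27573 + 163*(-68))) + 1 = (2932 + 1/(27573 - 11084)) + 1 = (2932 + 1/16489) + 1 = 48345749/16489 + 1 = 48362238/16489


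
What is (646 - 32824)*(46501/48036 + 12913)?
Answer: -3326858583947/8006 ≈ -4.1555e+8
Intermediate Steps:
(646 - 32824)*(46501/48036 + 12913) = -32178*(46501*(1/48036) + 12913) = -32178*(46501/48036 + 12913) = -32178*620335369/48036 = -3326858583947/8006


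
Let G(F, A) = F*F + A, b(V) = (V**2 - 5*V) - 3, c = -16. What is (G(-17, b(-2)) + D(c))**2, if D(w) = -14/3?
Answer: 784996/9 ≈ 87222.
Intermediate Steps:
b(V) = -3 + V**2 - 5*V
G(F, A) = A + F**2 (G(F, A) = F**2 + A = A + F**2)
D(w) = -14/3 (D(w) = -14*1/3 = -14/3)
(G(-17, b(-2)) + D(c))**2 = (((-3 + (-2)**2 - 5*(-2)) + (-17)**2) - 14/3)**2 = (((-3 + 4 + 10) + 289) - 14/3)**2 = ((11 + 289) - 14/3)**2 = (300 - 14/3)**2 = (886/3)**2 = 784996/9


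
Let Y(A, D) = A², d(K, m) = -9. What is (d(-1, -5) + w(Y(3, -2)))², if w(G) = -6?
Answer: 225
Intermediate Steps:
(d(-1, -5) + w(Y(3, -2)))² = (-9 - 6)² = (-15)² = 225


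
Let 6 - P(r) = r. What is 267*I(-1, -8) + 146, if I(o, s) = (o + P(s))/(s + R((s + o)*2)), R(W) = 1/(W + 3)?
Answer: -34399/121 ≈ -284.29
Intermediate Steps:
P(r) = 6 - r
R(W) = 1/(3 + W)
I(o, s) = (6 + o - s)/(s + 1/(3 + 2*o + 2*s)) (I(o, s) = (o + (6 - s))/(s + 1/(3 + (s + o)*2)) = (6 + o - s)/(s + 1/(3 + (o + s)*2)) = (6 + o - s)/(s + 1/(3 + (2*o + 2*s))) = (6 + o - s)/(s + 1/(3 + 2*o + 2*s)))
267*I(-1, -8) + 146 = 267*((3 + 2*(-1) + 2*(-8))*(6 - 1 - 1*(-8))/(1 - 8*(3 + 2*(-1) + 2*(-8)))) + 146 = 267*((3 - 2 - 16)*(6 - 1 + 8)/(1 - 8*(3 - 2 - 16))) + 146 = 267*(-15*13/(1 - 8*(-15))) + 146 = 267*(-15*13/(1 + 120)) + 146 = 267*(-15*13/121) + 146 = 267*((1/121)*(-15)*13) + 146 = 267*(-195/121) + 146 = -52065/121 + 146 = -34399/121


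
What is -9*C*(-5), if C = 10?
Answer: 450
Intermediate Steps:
-9*C*(-5) = -9*10*(-5) = -90*(-5) = 450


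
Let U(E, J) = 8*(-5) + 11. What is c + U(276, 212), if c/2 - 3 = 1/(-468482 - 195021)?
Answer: -15260571/663503 ≈ -23.000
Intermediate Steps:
c = 3981016/663503 (c = 6 + 2/(-468482 - 195021) = 6 + 2/(-663503) = 6 + 2*(-1/663503) = 6 - 2/663503 = 3981016/663503 ≈ 6.0000)
U(E, J) = -29 (U(E, J) = -40 + 11 = -29)
c + U(276, 212) = 3981016/663503 - 29 = -15260571/663503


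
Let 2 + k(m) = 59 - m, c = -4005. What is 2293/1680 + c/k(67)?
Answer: 675133/1680 ≈ 401.86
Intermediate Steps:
k(m) = 57 - m (k(m) = -2 + (59 - m) = 57 - m)
2293/1680 + c/k(67) = 2293/1680 - 4005/(57 - 1*67) = 2293*(1/1680) - 4005/(57 - 67) = 2293/1680 - 4005/(-10) = 2293/1680 - 4005*(-⅒) = 2293/1680 + 801/2 = 675133/1680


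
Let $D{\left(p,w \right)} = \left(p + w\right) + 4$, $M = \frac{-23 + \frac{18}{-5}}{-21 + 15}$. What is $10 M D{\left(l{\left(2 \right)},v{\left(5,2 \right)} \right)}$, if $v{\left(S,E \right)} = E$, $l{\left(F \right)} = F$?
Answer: $\frac{1064}{3} \approx 354.67$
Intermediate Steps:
$M = \frac{133}{30}$ ($M = \frac{-23 + 18 \left(- \frac{1}{5}\right)}{-6} = \left(-23 - \frac{18}{5}\right) \left(- \frac{1}{6}\right) = \left(- \frac{133}{5}\right) \left(- \frac{1}{6}\right) = \frac{133}{30} \approx 4.4333$)
$D{\left(p,w \right)} = 4 + p + w$
$10 M D{\left(l{\left(2 \right)},v{\left(5,2 \right)} \right)} = 10 \cdot \frac{133}{30} \left(4 + 2 + 2\right) = \frac{133}{3} \cdot 8 = \frac{1064}{3}$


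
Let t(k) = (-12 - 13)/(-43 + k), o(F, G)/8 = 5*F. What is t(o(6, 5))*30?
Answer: -750/197 ≈ -3.8071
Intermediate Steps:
o(F, G) = 40*F (o(F, G) = 8*(5*F) = 40*F)
t(k) = -25/(-43 + k)
t(o(6, 5))*30 = -25/(-43 + 40*6)*30 = -25/(-43 + 240)*30 = -25/197*30 = -750/197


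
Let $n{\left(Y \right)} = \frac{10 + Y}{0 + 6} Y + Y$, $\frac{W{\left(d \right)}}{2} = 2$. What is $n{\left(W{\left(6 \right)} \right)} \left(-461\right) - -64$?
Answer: $- \frac{18248}{3} \approx -6082.7$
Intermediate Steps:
$W{\left(d \right)} = 4$ ($W{\left(d \right)} = 2 \cdot 2 = 4$)
$n{\left(Y \right)} = Y + Y \left(\frac{5}{3} + \frac{Y}{6}\right)$ ($n{\left(Y \right)} = \frac{10 + Y}{6} Y + Y = \left(10 + Y\right) \frac{1}{6} Y + Y = \left(\frac{5}{3} + \frac{Y}{6}\right) Y + Y = Y \left(\frac{5}{3} + \frac{Y}{6}\right) + Y = Y + Y \left(\frac{5}{3} + \frac{Y}{6}\right)$)
$n{\left(W{\left(6 \right)} \right)} \left(-461\right) - -64 = \frac{1}{6} \cdot 4 \left(16 + 4\right) \left(-461\right) - -64 = \frac{1}{6} \cdot 4 \cdot 20 \left(-461\right) + \left(-30 + 94\right) = \frac{40}{3} \left(-461\right) + 64 = - \frac{18440}{3} + 64 = - \frac{18248}{3}$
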